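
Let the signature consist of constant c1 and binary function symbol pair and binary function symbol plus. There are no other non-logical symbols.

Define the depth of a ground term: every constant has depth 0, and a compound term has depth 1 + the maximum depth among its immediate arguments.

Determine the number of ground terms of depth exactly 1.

2

Write N_k for the number of ground terms of depth ≤ k. A term of depth ≤ k is either a constant or a function symbol applied to arguments of depth ≤ k−1, so N_k = 1 + N_{k-1}^2 + N_{k-1}^2.
N_0 = 1
N_1 = 1 + 1^2 + 1^2 = 3
Terms of depth exactly 1: N_1 − N_0 = 3 − 1 = 2.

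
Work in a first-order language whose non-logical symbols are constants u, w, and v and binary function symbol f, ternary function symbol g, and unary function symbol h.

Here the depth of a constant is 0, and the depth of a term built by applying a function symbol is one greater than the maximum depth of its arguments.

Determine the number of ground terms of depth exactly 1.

Let N_k = |{terms of depth ≤ k}|. Then N_0 = 3 and N_k = 3 + N_{k-1}^2 + N_{k-1}^3 + N_{k-1} for k ≥ 1 (one summand per function symbol, arity giving the exponent).
N_0 = 3
N_1 = 3 + 3^2 + 3^3 + 3 = 42
Terms of depth exactly 1: N_1 − N_0 = 42 − 3 = 39.

39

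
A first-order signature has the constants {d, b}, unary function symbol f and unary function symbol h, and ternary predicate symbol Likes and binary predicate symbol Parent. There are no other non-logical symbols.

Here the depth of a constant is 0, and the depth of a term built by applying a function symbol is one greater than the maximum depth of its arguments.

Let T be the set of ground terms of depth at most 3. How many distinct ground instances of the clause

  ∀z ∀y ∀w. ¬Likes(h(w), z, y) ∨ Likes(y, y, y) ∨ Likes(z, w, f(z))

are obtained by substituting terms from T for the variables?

27000

Ground terms of depth ≤ 3:
  Write N_k for the number of ground terms of depth ≤ k. A term of depth ≤ k is either a constant or a function symbol applied to arguments of depth ≤ k−1, so N_k = 2 + N_{k-1} + N_{k-1}.
  N_0 = 2
  N_1 = 2 + 2 + 2 = 6
  N_2 = 2 + 6 + 6 = 14
  N_3 = 2 + 14 + 14 = 30
So there are 30 ground terms available for substitution.
The clause has 3 distinct variables (z, y, w), each appearing in the body. In the free term algebra distinct substitutions yield syntactically distinct ground instances.
Number of ground instances = 30^3 = 27000.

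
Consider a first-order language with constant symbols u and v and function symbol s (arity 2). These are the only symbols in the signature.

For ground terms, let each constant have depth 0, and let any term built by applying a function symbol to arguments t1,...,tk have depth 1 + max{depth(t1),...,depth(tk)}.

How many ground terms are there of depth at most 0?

Let N_k = |{terms of depth ≤ k}|. Then N_0 = 2 and N_k = 2 + N_{k-1}^2 for k ≥ 1 (one summand per function symbol, arity giving the exponent).
N_0 = 2
Explicitly: u, v.

2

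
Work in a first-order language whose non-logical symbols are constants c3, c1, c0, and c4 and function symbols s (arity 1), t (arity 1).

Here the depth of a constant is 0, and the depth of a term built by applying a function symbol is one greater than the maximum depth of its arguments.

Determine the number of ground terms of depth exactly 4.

64

Count level by level. With function symbols s/1, t/1, the terms of depth ≤ k are the 4 constants together with each function applied to depth-≤(k−1) tuples, so N_k = 4 + N_{k-1} + N_{k-1}.
N_0 = 4
N_1 = 4 + 4 + 4 = 12
N_2 = 4 + 12 + 12 = 28
N_3 = 4 + 28 + 28 = 60
N_4 = 4 + 60 + 60 = 124
Terms of depth exactly 4: N_4 − N_3 = 124 − 60 = 64.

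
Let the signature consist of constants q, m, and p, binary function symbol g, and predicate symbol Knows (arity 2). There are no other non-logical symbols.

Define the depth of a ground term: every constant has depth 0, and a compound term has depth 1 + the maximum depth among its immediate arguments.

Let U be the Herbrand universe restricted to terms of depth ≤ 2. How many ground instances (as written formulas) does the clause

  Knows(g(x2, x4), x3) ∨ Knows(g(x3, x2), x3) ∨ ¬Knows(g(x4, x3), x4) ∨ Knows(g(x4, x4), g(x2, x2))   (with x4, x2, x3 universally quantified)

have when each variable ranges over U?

Ground terms of depth ≤ 2:
  Let N_k = |{terms of depth ≤ k}|. Then N_0 = 3 and N_k = 3 + N_{k-1}^2 for k ≥ 1 (one summand per function symbol, arity giving the exponent).
  N_0 = 3
  N_1 = 3 + 3^2 = 12
  N_2 = 3 + 12^2 = 147
So there are 147 ground terms available for substitution.
The clause has 3 distinct variables (x4, x2, x3), each appearing in the body. In the free term algebra distinct substitutions yield syntactically distinct ground instances.
Number of ground instances = 147^3 = 3176523.

3176523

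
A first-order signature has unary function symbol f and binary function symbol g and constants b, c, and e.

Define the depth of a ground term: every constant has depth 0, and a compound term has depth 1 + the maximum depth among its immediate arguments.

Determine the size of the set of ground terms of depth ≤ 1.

15

Let N_k = |{terms of depth ≤ k}|. Then N_0 = 3 and N_k = 3 + N_{k-1} + N_{k-1}^2 for k ≥ 1 (one summand per function symbol, arity giving the exponent).
N_0 = 3
N_1 = 3 + 3 + 3^2 = 15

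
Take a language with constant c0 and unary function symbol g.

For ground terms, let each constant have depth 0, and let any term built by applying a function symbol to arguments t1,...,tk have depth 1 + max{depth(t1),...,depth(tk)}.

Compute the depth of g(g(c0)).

depth(g(c0)) = 1 + depth(c0) = 1 + 0 = 1
depth(g(g(c0))) = 1 + depth(g(c0)) = 1 + 1 = 2

2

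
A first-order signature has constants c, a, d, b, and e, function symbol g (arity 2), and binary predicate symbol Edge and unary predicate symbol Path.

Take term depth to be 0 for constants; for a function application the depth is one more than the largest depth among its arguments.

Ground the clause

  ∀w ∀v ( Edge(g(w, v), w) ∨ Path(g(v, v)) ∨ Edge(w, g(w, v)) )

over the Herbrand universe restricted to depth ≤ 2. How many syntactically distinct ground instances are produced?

Ground terms of depth ≤ 2:
  Write N_k for the number of ground terms of depth ≤ k. A term of depth ≤ k is either a constant or a function symbol applied to arguments of depth ≤ k−1, so N_k = 5 + N_{k-1}^2.
  N_0 = 5
  N_1 = 5 + 5^2 = 30
  N_2 = 5 + 30^2 = 905
So there are 905 ground terms available for substitution.
The body mentions every one of the 2 quantified variables; since ground terms form a free algebra, no two substitutions collapse to the same formula.
Number of ground instances = 905^2 = 819025.

819025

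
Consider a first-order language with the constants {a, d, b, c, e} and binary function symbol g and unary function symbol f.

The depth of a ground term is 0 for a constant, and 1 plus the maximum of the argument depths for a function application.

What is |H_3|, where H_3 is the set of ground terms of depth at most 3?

1601495

Count level by level. With function symbols g/2, f/1, the terms of depth ≤ k are the 5 constants together with each function applied to depth-≤(k−1) tuples, so N_k = 5 + N_{k-1}^2 + N_{k-1}.
N_0 = 5
N_1 = 5 + 5^2 + 5 = 35
N_2 = 5 + 35^2 + 35 = 1265
N_3 = 5 + 1265^2 + 1265 = 1601495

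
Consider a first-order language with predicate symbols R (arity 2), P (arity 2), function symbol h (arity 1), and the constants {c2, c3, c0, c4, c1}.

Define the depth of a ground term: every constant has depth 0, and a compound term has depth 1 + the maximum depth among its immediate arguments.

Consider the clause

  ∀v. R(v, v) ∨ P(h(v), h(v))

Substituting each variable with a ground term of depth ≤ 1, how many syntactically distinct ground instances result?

Ground terms of depth ≤ 1:
  Write N_k for the number of ground terms of depth ≤ k. A term of depth ≤ k is either a constant or a function symbol applied to arguments of depth ≤ k−1, so N_k = 5 + N_{k-1}.
  N_0 = 5
  N_1 = 5 + 5 = 10
  Explicitly: c2, c3, c0, c4, c1, h(c2), h(c3), h(c0), h(c4), h(c1).
So there are 10 ground terms available for substitution.
There is 1 variable to instantiate (v),  occurring in at least one literal, so different choices give different ground instances.
Number of ground instances = 10.

10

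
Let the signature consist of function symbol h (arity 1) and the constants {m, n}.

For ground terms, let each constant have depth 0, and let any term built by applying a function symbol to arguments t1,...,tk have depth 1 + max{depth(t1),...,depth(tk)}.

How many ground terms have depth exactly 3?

Write N_k for the number of ground terms of depth ≤ k. A term of depth ≤ k is either a constant or a function symbol applied to arguments of depth ≤ k−1, so N_k = 2 + N_{k-1}.
N_0 = 2
N_1 = 2 + 2 = 4
N_2 = 2 + 4 = 6
N_3 = 2 + 6 = 8
Terms of depth exactly 3: N_3 − N_2 = 8 − 6 = 2.

2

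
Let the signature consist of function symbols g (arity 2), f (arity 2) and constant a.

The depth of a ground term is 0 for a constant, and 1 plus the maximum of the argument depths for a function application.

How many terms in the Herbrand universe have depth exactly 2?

16

If N_k denotes the number of depth-≤k ground terms, the 1 constant gives N_0 = 1, and each function symbol of arity r contributes N_{k-1}^r new terms at level k: N_k = 1 + N_{k-1}^2 + N_{k-1}^2.
N_0 = 1
N_1 = 1 + 1^2 + 1^2 = 3
N_2 = 1 + 3^2 + 3^2 = 19
Terms of depth exactly 2: N_2 − N_1 = 19 − 3 = 16.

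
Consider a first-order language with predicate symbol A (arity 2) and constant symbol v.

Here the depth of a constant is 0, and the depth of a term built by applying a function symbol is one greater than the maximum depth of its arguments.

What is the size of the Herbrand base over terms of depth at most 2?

First count ground terms of depth ≤ 2.
With no function symbols every ground term is a constant, so there is exactly 1 ground term at every depth bound.
N_0 = 1
N_1 = 1
N_2 = 1
Explicitly: v.
So |H| = 1.
Each predicate of arity r yields |H|^r ground atoms (one per choice of an r-tuple from H):
  A: 1^2 = 1
Total ground atoms: 1.

1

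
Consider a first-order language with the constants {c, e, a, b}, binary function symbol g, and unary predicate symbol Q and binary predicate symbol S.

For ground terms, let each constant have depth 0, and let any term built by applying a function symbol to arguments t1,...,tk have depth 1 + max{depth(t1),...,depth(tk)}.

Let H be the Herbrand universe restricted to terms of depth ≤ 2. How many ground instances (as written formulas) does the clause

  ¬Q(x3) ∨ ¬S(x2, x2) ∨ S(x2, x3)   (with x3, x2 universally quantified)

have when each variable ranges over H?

163216

Ground terms of depth ≤ 2:
  Let N_k count ground terms of depth at most k. Each non-constant term of depth ≤ k is some function symbol applied to depth-≤(k−1) arguments, giving N_k = 4 + N_{k-1}^2.
  N_0 = 4
  N_1 = 4 + 4^2 = 20
  N_2 = 4 + 20^2 = 404
So there are 404 ground terms available for substitution.
The body mentions every one of the 2 quantified variables; since ground terms form a free algebra, no two substitutions collapse to the same formula.
Number of ground instances = 404^2 = 163216.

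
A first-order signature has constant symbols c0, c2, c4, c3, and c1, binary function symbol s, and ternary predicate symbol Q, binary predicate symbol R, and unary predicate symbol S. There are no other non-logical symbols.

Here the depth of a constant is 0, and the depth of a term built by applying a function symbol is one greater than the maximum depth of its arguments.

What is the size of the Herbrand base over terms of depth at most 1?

27930

First count ground terms of depth ≤ 1.
Let N_k count ground terms of depth at most k. Each non-constant term of depth ≤ k is some function symbol applied to depth-≤(k−1) arguments, giving N_k = 5 + N_{k-1}^2.
N_0 = 5
N_1 = 5 + 5^2 = 30
So |H| = 30.
For each predicate symbol, the number of ground atoms is |H| raised to its arity; summing:
  Q: 30^3 = 27000;  R: 30^2 = 900;  S: 30
Total ground atoms: 27000 + 900 + 30 = 27930.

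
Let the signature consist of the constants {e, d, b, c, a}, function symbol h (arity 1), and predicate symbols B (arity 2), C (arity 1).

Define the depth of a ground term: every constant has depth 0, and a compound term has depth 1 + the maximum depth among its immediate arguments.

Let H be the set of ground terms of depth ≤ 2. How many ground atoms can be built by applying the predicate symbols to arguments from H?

240

First count ground terms of depth ≤ 2.
Count level by level. With function symbols h/1, the terms of depth ≤ k are the 5 constants together with each function applied to depth-≤(k−1) tuples, so N_k = 5 + N_{k-1}.
N_0 = 5
N_1 = 5 + 5 = 10
N_2 = 5 + 10 = 15
So |H| = 15.
For each predicate symbol, the number of ground atoms is |H| raised to its arity; summing:
  B: 15^2 = 225;  C: 15
Total ground atoms: 225 + 15 = 240.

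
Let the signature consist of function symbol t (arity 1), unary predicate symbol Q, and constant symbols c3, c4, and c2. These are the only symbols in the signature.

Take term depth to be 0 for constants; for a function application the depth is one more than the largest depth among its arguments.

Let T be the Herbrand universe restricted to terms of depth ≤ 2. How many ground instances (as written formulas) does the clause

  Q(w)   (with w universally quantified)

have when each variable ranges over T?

9

Ground terms of depth ≤ 2:
  Count level by level. With function symbols t/1, the terms of depth ≤ k are the 3 constants together with each function applied to depth-≤(k−1) tuples, so N_k = 3 + N_{k-1}.
  N_0 = 3
  N_1 = 3 + 3 = 6
  N_2 = 3 + 6 = 9
  Explicitly: c3, c4, c2, t(c3), t(c4), t(c2), t(t(c3)), t(t(c4)), t(t(c2)).
So there are 9 ground terms available for substitution.
The variable w ranges independently over the available ground terms, and distinct assignments produce distinct instances.
Number of ground instances = 9.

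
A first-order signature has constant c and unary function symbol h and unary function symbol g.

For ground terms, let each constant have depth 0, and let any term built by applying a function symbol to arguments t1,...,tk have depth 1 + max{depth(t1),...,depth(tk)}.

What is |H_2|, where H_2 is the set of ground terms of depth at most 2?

Write N_k for the number of ground terms of depth ≤ k. A term of depth ≤ k is either a constant or a function symbol applied to arguments of depth ≤ k−1, so N_k = 1 + N_{k-1} + N_{k-1}.
N_0 = 1
N_1 = 1 + 1 + 1 = 3
N_2 = 1 + 3 + 3 = 7
Explicitly: c, h(c), h(h(c)), h(g(c)), g(c), g(h(c)), g(g(c)).

7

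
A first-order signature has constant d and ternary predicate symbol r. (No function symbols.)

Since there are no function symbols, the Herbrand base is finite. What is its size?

With no function symbols, the Herbrand universe is just the 1 constant.
Ground atoms per predicate: r: 1^3 = 1.
Herbrand base size = 1 = 1.

1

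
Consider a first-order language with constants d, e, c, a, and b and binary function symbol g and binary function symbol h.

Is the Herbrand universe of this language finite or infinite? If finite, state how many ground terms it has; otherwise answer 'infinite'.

infinite

The signature has at least one function symbol (g, arity 2) and at least one constant (d).
Iterating g gives infinitely many distinct ground terms: d, g(d, d), g(g(d, d), g(d, d)), ...
So the Herbrand universe is infinite.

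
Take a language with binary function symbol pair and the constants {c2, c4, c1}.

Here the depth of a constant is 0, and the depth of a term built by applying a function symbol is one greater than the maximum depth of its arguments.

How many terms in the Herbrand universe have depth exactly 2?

135

Count level by level. With function symbols pair/2, the terms of depth ≤ k are the 3 constants together with each function applied to depth-≤(k−1) tuples, so N_k = 3 + N_{k-1}^2.
N_0 = 3
N_1 = 3 + 3^2 = 12
N_2 = 3 + 12^2 = 147
Terms of depth exactly 2: N_2 − N_1 = 147 − 12 = 135.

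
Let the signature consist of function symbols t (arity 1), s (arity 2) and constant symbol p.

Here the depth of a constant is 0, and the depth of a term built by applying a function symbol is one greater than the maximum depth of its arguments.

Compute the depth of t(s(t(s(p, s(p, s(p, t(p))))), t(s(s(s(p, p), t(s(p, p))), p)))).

depth(t(p)) = 1 + depth(p) = 1 + 0 = 1
depth(s(p, t(p))) = 1 + max(0, 1) = 2
depth(s(p, s(p, t(p)))) = 1 + max(0, 2) = 3
depth(s(p, s(p, s(p, t(p))))) = 1 + max(0, 3) = 4
depth(t(s(p, s(p, s(p, t(p)))))) = 1 + depth(s(p, s(p, s(p, t(p))))) = 1 + 4 = 5
depth(s(p, p)) = 1 + max(0, 0) = 1
depth(t(s(p, p))) = 1 + depth(s(p, p)) = 1 + 1 = 2
depth(s(s(p, p), t(s(p, p)))) = 1 + max(1, 2) = 3
depth(s(s(s(p, p), t(s(p, p))), p)) = 1 + max(3, 0) = 4
depth(t(s(s(s(p, p), t(s(p, p))), p))) = 1 + depth(s(s(s(p, p), t(s(p, p))), p)) = 1 + 4 = 5
depth(s(t(s(p, s(p, s(p, t(p))))), t(s(s(s(p, p), t(s(p, p))), p)))) = 1 + max(5, 5) = 6
depth(t(s(t(s(p, s(p, s(p, t(p))))), t(s(s(s(p, p), t(s(p, p))), p))))) = 1 + depth(s(t(s(p, s(p, s(p, t(p))))), t(s(s(s(p, p), t(s(p, p))), p)))) = 1 + 6 = 7

7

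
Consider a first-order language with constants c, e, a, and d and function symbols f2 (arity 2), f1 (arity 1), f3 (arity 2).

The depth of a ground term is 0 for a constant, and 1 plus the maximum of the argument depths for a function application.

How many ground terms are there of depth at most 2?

3244

Let N_k count ground terms of depth at most k. Each non-constant term of depth ≤ k is some function symbol applied to depth-≤(k−1) arguments, giving N_k = 4 + N_{k-1}^2 + N_{k-1} + N_{k-1}^2.
N_0 = 4
N_1 = 4 + 4^2 + 4 + 4^2 = 40
N_2 = 4 + 40^2 + 40 + 40^2 = 3244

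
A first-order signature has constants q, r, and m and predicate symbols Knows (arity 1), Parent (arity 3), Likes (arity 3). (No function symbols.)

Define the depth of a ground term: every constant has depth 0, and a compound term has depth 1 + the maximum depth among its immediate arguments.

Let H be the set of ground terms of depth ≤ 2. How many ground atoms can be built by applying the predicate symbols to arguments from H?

First count ground terms of depth ≤ 2.
With no function symbols every ground term is a constant, so there are exactly 3 ground terms at every depth bound.
N_0 = 3
N_1 = 3
N_2 = 3
So |H| = 3.
A ground atom is a predicate applied to a tuple of terms from H, so the count is the sum over predicates of |H|^arity:
  Knows: 3;  Parent: 3^3 = 27;  Likes: 3^3 = 27
Total ground atoms: 3 + 27 + 27 = 57.

57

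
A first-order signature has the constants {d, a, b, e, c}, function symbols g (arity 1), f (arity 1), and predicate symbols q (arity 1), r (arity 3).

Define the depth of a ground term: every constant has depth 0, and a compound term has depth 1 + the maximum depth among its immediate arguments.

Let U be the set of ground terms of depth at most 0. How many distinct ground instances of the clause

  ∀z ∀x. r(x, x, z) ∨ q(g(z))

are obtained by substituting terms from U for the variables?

Ground terms of depth ≤ 0:
  Let N_k = |{terms of depth ≤ k}|. Then N_0 = 5 and N_k = 5 + N_{k-1} + N_{k-1} for k ≥ 1 (one summand per function symbol, arity giving the exponent).
  N_0 = 5
  Explicitly: d, a, b, e, c.
So there are 5 ground terms available for substitution.
Each of z, x ranges independently over the available ground terms, and distinct assignments produce distinct instances.
Number of ground instances = 5^2 = 25.

25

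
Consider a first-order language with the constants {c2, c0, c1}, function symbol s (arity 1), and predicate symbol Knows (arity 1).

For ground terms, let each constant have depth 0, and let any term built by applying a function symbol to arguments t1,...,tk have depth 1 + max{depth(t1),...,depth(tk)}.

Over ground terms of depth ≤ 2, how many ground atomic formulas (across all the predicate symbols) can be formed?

First count ground terms of depth ≤ 2.
Write N_k for the number of ground terms of depth ≤ k. A term of depth ≤ k is either a constant or a function symbol applied to arguments of depth ≤ k−1, so N_k = 3 + N_{k-1}.
N_0 = 3
N_1 = 3 + 3 = 6
N_2 = 3 + 6 = 9
Explicitly: c2, c0, c1, s(c2), s(c0), s(c1), s(s(c2)), s(s(c0)), s(s(c1)).
So |H| = 9.
Ground atoms are formed by filling each argument slot of a predicate with a term from H, so an r-ary predicate gives |H|^r atoms:
  Knows: 9
Total ground atoms: 9.

9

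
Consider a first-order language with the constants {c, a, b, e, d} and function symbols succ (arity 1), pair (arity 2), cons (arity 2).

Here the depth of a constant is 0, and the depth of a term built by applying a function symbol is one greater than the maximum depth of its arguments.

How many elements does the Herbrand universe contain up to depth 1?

60

Let N_k count ground terms of depth at most k. Each non-constant term of depth ≤ k is some function symbol applied to depth-≤(k−1) arguments, giving N_k = 5 + N_{k-1} + N_{k-1}^2 + N_{k-1}^2.
N_0 = 5
N_1 = 5 + 5 + 5^2 + 5^2 = 60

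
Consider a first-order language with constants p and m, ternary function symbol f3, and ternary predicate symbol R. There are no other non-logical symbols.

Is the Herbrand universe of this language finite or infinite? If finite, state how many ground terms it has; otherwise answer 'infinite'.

infinite

The signature has at least one function symbol (f3, arity 3) and at least one constant (p).
Iterating f3 gives infinitely many distinct ground terms: p, f3(p, p, p), f3(f3(p, p, p), f3(p, p, p), f3(p, p, p)), ...
So the Herbrand universe is infinite.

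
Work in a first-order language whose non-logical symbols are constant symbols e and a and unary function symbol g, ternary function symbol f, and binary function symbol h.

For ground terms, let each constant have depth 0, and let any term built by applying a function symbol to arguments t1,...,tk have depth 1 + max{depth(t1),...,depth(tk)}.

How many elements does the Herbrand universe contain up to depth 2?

4370

If N_k denotes the number of depth-≤k ground terms, the 2 constants give N_0 = 2, and each function symbol of arity r contributes N_{k-1}^r new terms at level k: N_k = 2 + N_{k-1} + N_{k-1}^3 + N_{k-1}^2.
N_0 = 2
N_1 = 2 + 2 + 2^3 + 2^2 = 16
N_2 = 2 + 16 + 16^3 + 16^2 = 4370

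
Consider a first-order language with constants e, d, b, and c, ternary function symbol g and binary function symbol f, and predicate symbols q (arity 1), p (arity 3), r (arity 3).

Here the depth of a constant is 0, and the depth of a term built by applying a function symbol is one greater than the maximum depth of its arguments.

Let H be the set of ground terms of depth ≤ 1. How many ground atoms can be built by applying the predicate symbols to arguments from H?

1185492

First count ground terms of depth ≤ 1.
Let N_k count ground terms of depth at most k. Each non-constant term of depth ≤ k is some function symbol applied to depth-≤(k−1) arguments, giving N_k = 4 + N_{k-1}^3 + N_{k-1}^2.
N_0 = 4
N_1 = 4 + 4^3 + 4^2 = 84
So |H| = 84.
A ground atom is a predicate applied to a tuple of terms from H, so the count is the sum over predicates of |H|^arity:
  q: 84;  p: 84^3 = 592704;  r: 84^3 = 592704
Total ground atoms: 84 + 592704 + 592704 = 1185492.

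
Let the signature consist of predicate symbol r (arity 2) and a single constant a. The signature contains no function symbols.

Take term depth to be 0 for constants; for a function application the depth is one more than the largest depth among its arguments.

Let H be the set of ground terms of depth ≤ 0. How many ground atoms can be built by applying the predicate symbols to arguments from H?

First count ground terms of depth ≤ 0.
With no function symbols every ground term is a constant, so there is exactly 1 ground term at every depth bound.
N_0 = 1
Explicitly: a.
So |H| = 1.
For each predicate symbol, the number of ground atoms is |H| raised to its arity; summing:
  r: 1^2 = 1
Total ground atoms: 1.

1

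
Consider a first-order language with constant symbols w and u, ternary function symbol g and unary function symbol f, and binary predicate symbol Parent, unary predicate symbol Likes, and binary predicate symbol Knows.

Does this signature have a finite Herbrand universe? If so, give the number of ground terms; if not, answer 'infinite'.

infinite

The signature has at least one function symbol (g, arity 3) and at least one constant (w).
Iterating g gives infinitely many distinct ground terms: w, g(w, w, w), g(g(w, w, w), g(w, w, w), g(w, w, w)), ...
So the Herbrand universe is infinite.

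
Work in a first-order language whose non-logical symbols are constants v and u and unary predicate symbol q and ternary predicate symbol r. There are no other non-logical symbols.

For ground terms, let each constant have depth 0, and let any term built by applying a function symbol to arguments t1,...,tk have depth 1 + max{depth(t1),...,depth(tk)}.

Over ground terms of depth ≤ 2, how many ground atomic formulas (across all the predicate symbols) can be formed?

First count ground terms of depth ≤ 2.
With no function symbols every ground term is a constant, so there are exactly 2 ground terms at every depth bound.
N_0 = 2
N_1 = 2
N_2 = 2
So |H| = 2.
Each predicate of arity r yields |H|^r ground atoms (one per choice of an r-tuple from H):
  q: 2;  r: 2^3 = 8
Total ground atoms: 2 + 8 = 10.

10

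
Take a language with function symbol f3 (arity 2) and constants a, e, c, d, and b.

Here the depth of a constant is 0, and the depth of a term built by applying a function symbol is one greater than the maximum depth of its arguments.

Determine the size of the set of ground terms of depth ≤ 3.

If N_k denotes the number of depth-≤k ground terms, the 5 constants give N_0 = 5, and each function symbol of arity r contributes N_{k-1}^r new terms at level k: N_k = 5 + N_{k-1}^2.
N_0 = 5
N_1 = 5 + 5^2 = 30
N_2 = 5 + 30^2 = 905
N_3 = 5 + 905^2 = 819030

819030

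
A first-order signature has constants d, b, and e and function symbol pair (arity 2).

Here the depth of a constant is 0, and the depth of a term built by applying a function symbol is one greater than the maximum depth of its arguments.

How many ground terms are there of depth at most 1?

12

Let N_k = |{terms of depth ≤ k}|. Then N_0 = 3 and N_k = 3 + N_{k-1}^2 for k ≥ 1 (one summand per function symbol, arity giving the exponent).
N_0 = 3
N_1 = 3 + 3^2 = 12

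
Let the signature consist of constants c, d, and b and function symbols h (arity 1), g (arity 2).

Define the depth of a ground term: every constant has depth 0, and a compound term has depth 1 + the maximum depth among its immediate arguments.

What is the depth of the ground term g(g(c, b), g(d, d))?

2

depth(g(c, b)) = 1 + max(0, 0) = 1
depth(g(d, d)) = 1 + max(0, 0) = 1
depth(g(g(c, b), g(d, d))) = 1 + max(1, 1) = 2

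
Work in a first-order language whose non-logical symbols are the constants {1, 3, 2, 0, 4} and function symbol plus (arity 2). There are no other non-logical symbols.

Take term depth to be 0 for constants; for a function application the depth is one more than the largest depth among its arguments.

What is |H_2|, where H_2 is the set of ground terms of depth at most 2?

905

Count level by level. With function symbols plus/2, the terms of depth ≤ k are the 5 constants together with each function applied to depth-≤(k−1) tuples, so N_k = 5 + N_{k-1}^2.
N_0 = 5
N_1 = 5 + 5^2 = 30
N_2 = 5 + 30^2 = 905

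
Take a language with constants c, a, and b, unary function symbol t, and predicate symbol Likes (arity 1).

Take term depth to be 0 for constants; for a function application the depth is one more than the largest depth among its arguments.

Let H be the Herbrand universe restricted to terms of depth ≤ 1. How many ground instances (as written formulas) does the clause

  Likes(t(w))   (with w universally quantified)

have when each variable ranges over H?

Ground terms of depth ≤ 1:
  Write N_k for the number of ground terms of depth ≤ k. A term of depth ≤ k is either a constant or a function symbol applied to arguments of depth ≤ k−1, so N_k = 3 + N_{k-1}.
  N_0 = 3
  N_1 = 3 + 3 = 6
  Explicitly: c, a, b, t(c), t(a), t(b).
So there are 6 ground terms available for substitution.
There is 1 variable to instantiate (w),  occurring in at least one literal, so different choices give different ground instances.
Number of ground instances = 6.

6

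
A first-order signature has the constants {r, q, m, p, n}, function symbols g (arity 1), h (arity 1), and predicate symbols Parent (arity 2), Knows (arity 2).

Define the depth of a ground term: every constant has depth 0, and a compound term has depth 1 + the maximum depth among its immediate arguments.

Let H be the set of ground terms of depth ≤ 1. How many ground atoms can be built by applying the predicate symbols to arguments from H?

450

First count ground terms of depth ≤ 1.
If N_k denotes the number of depth-≤k ground terms, the 5 constants give N_0 = 5, and each function symbol of arity r contributes N_{k-1}^r new terms at level k: N_k = 5 + N_{k-1} + N_{k-1}.
N_0 = 5
N_1 = 5 + 5 + 5 = 15
So |H| = 15.
Each predicate of arity r yields |H|^r ground atoms (one per choice of an r-tuple from H):
  Parent: 15^2 = 225;  Knows: 15^2 = 225
Total ground atoms: 225 + 225 = 450.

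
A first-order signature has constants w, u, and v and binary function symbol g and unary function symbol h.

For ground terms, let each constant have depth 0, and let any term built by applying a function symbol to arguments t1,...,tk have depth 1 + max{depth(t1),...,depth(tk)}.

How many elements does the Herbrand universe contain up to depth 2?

243

Count level by level. With function symbols g/2, h/1, the terms of depth ≤ k are the 3 constants together with each function applied to depth-≤(k−1) tuples, so N_k = 3 + N_{k-1}^2 + N_{k-1}.
N_0 = 3
N_1 = 3 + 3^2 + 3 = 15
N_2 = 3 + 15^2 + 15 = 243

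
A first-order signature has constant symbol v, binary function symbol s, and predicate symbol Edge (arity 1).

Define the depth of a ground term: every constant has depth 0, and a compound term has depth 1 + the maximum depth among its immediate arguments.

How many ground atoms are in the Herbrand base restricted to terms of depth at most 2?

5

First count ground terms of depth ≤ 2.
Count level by level. With function symbols s/2, the terms of depth ≤ k are the 1 constant together with each function applied to depth-≤(k−1) tuples, so N_k = 1 + N_{k-1}^2.
N_0 = 1
N_1 = 1 + 1^2 = 2
N_2 = 1 + 2^2 = 5
Explicitly: v, s(v, v), s(v, s(v, v)), s(s(v, v), v), s(s(v, v), s(v, v)).
So |H| = 5.
For each predicate symbol, the number of ground atoms is |H| raised to its arity; summing:
  Edge: 5
Total ground atoms: 5.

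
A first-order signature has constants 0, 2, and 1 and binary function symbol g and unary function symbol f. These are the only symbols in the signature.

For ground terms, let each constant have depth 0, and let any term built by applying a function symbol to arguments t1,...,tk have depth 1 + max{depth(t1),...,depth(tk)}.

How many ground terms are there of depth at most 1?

If N_k denotes the number of depth-≤k ground terms, the 3 constants give N_0 = 3, and each function symbol of arity r contributes N_{k-1}^r new terms at level k: N_k = 3 + N_{k-1}^2 + N_{k-1}.
N_0 = 3
N_1 = 3 + 3^2 + 3 = 15

15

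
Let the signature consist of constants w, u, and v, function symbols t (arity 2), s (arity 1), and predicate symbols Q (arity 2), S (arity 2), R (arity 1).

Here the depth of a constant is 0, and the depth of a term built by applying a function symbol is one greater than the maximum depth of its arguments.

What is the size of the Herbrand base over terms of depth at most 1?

465

First count ground terms of depth ≤ 1.
Write N_k for the number of ground terms of depth ≤ k. A term of depth ≤ k is either a constant or a function symbol applied to arguments of depth ≤ k−1, so N_k = 3 + N_{k-1}^2 + N_{k-1}.
N_0 = 3
N_1 = 3 + 3^2 + 3 = 15
So |H| = 15.
For each predicate symbol, the number of ground atoms is |H| raised to its arity; summing:
  Q: 15^2 = 225;  S: 15^2 = 225;  R: 15
Total ground atoms: 225 + 225 + 15 = 465.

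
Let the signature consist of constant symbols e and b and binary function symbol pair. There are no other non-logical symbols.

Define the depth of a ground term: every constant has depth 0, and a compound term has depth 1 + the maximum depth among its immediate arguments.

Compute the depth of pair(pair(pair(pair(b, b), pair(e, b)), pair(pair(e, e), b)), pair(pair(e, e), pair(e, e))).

4

depth(pair(b, b)) = 1 + max(0, 0) = 1
depth(pair(e, b)) = 1 + max(0, 0) = 1
depth(pair(pair(b, b), pair(e, b))) = 1 + max(1, 1) = 2
depth(pair(e, e)) = 1 + max(0, 0) = 1
depth(pair(pair(e, e), b)) = 1 + max(1, 0) = 2
depth(pair(pair(pair(b, b), pair(e, b)), pair(pair(e, e), b))) = 1 + max(2, 2) = 3
depth(pair(pair(e, e), pair(e, e))) = 1 + max(1, 1) = 2
depth(pair(pair(pair(pair(b, b), pair(e, b)), pair(pair(e, e), b)), pair(pair(e, e), pair(e, e)))) = 1 + max(3, 2) = 4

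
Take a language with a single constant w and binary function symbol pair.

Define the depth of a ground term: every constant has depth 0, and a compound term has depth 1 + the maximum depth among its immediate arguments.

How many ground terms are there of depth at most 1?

2

If N_k denotes the number of depth-≤k ground terms, the 1 constant gives N_0 = 1, and each function symbol of arity r contributes N_{k-1}^r new terms at level k: N_k = 1 + N_{k-1}^2.
N_0 = 1
N_1 = 1 + 1^2 = 2
Explicitly: w, pair(w, w).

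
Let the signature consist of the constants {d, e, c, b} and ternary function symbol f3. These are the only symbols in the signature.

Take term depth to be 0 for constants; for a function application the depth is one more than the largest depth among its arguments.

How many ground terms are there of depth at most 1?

68

Write N_k for the number of ground terms of depth ≤ k. A term of depth ≤ k is either a constant or a function symbol applied to arguments of depth ≤ k−1, so N_k = 4 + N_{k-1}^3.
N_0 = 4
N_1 = 4 + 4^3 = 68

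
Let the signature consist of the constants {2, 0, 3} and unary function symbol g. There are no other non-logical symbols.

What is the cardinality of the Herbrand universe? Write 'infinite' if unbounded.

The signature has at least one function symbol (g, arity 1) and at least one constant (2).
Iterating g gives infinitely many distinct ground terms: 2, g(2), g(g(2)), ...
So the Herbrand universe is infinite.

infinite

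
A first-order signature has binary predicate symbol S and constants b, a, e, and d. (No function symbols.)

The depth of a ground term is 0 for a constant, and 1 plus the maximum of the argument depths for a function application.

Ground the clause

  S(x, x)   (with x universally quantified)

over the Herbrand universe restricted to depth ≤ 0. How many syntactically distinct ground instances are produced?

Ground terms of depth ≤ 0:
  With no function symbols every ground term is a constant, so there are exactly 4 ground terms at every depth bound.
  N_0 = 4
  Explicitly: b, a, e, d.
So there are 4 ground terms available for substitution.
The body mentions the single quantified variable x; since ground terms form a free algebra, no two substitutions collapse to the same formula.
Number of ground instances = 4.

4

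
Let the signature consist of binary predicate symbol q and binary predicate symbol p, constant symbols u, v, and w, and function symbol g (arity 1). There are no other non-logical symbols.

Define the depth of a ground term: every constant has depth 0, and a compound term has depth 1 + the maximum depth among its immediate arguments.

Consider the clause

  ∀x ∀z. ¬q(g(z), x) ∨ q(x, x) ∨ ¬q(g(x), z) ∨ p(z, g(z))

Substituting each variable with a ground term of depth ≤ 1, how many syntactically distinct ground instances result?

36

Ground terms of depth ≤ 1:
  If N_k denotes the number of depth-≤k ground terms, the 3 constants give N_0 = 3, and each function symbol of arity r contributes N_{k-1}^r new terms at level k: N_k = 3 + N_{k-1}.
  N_0 = 3
  N_1 = 3 + 3 = 6
  Explicitly: u, v, w, g(u), g(v), g(w).
So there are 6 ground terms available for substitution.
Each of x, z ranges independently over the available ground terms, and distinct assignments produce distinct instances.
Number of ground instances = 6^2 = 36.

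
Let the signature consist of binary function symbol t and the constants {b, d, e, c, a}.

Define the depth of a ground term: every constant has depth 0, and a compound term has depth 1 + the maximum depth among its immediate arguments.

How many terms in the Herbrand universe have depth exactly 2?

Count level by level. With function symbols t/2, the terms of depth ≤ k are the 5 constants together with each function applied to depth-≤(k−1) tuples, so N_k = 5 + N_{k-1}^2.
N_0 = 5
N_1 = 5 + 5^2 = 30
N_2 = 5 + 30^2 = 905
Terms of depth exactly 2: N_2 − N_1 = 905 − 30 = 875.

875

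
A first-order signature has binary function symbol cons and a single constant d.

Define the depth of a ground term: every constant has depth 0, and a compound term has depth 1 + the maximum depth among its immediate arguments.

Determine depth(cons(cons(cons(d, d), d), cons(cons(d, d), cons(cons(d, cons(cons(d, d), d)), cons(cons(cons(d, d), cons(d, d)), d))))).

6

depth(cons(d, d)) = 1 + max(0, 0) = 1
depth(cons(cons(d, d), d)) = 1 + max(1, 0) = 2
depth(cons(d, cons(cons(d, d), d))) = 1 + max(0, 2) = 3
depth(cons(cons(d, d), cons(d, d))) = 1 + max(1, 1) = 2
depth(cons(cons(cons(d, d), cons(d, d)), d)) = 1 + max(2, 0) = 3
depth(cons(cons(d, cons(cons(d, d), d)), cons(cons(cons(d, d), cons(d, d)), d))) = 1 + max(3, 3) = 4
depth(cons(cons(d, d), cons(cons(d, cons(cons(d, d), d)), cons(cons(cons(d, d), cons(d, d)), d)))) = 1 + max(1, 4) = 5
depth(cons(cons(cons(d, d), d), cons(cons(d, d), cons(cons(d, cons(cons(d, d), d)), cons(cons(cons(d, d), cons(d, d)), d))))) = 1 + max(2, 5) = 6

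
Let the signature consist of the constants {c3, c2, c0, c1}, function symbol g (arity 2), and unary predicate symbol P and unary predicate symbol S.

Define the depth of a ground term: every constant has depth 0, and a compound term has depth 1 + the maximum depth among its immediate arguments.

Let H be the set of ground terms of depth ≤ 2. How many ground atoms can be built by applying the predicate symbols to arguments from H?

First count ground terms of depth ≤ 2.
Let N_k = |{terms of depth ≤ k}|. Then N_0 = 4 and N_k = 4 + N_{k-1}^2 for k ≥ 1 (one summand per function symbol, arity giving the exponent).
N_0 = 4
N_1 = 4 + 4^2 = 20
N_2 = 4 + 20^2 = 404
So |H| = 404.
A ground atom is a predicate applied to a tuple of terms from H, so the count is the sum over predicates of |H|^arity:
  P: 404;  S: 404
Total ground atoms: 404 + 404 = 808.

808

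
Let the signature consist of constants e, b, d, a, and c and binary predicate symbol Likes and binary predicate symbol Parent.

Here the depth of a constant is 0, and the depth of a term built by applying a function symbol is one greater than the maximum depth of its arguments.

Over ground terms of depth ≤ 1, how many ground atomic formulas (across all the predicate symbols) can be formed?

First count ground terms of depth ≤ 1.
With no function symbols every ground term is a constant, so there are exactly 5 ground terms at every depth bound.
N_0 = 5
N_1 = 5
Explicitly: e, b, d, a, c.
So |H| = 5.
A ground atom is a predicate applied to a tuple of terms from H, so the count is the sum over predicates of |H|^arity:
  Likes: 5^2 = 25;  Parent: 5^2 = 25
Total ground atoms: 25 + 25 = 50.

50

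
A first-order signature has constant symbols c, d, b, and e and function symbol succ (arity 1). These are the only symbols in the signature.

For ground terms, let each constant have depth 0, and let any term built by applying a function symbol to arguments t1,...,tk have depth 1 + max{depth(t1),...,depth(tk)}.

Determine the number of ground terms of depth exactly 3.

Write N_k for the number of ground terms of depth ≤ k. A term of depth ≤ k is either a constant or a function symbol applied to arguments of depth ≤ k−1, so N_k = 4 + N_{k-1}.
N_0 = 4
N_1 = 4 + 4 = 8
N_2 = 4 + 8 = 12
N_3 = 4 + 12 = 16
Terms of depth exactly 3: N_3 − N_2 = 16 − 12 = 4.

4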